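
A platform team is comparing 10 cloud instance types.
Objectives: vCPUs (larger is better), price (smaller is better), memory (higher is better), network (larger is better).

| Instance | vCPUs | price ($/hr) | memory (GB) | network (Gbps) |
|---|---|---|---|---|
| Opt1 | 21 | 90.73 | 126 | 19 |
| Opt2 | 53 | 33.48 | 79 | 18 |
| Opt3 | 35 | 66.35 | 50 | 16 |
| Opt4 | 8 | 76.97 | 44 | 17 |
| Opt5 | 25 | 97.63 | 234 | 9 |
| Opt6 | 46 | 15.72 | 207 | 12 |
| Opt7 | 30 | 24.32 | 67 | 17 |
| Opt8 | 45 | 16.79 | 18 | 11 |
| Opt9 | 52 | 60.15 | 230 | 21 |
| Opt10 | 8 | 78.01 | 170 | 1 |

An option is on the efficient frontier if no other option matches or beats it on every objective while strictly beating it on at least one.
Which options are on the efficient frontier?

Opt2, Opt5, Opt6, Opt7, Opt9

Opt1: dominated by Opt9 (vCPUs 52≥21, price 60.15≤90.73, memory 230≥126, network 21≥19).
Opt2: not dominated (best vCPUs).
Opt3: dominated by Opt2 (vCPUs 53≥35, price 33.48≤66.35, memory 79≥50, network 18≥16).
Opt4: dominated by Opt2 (vCPUs 53≥8, price 33.48≤76.97, memory 79≥44, network 18≥17).
Opt5: not dominated (best memory).
Opt6: not dominated (best price).
Opt7: not dominated.
Opt8: dominated by Opt6 (vCPUs 46≥45, price 15.72≤16.79, memory 207≥18, network 12≥11).
Opt9: not dominated (best network).
Opt10: dominated by Opt6 (vCPUs 46≥8, price 15.72≤78.01, memory 207≥170, network 12≥1).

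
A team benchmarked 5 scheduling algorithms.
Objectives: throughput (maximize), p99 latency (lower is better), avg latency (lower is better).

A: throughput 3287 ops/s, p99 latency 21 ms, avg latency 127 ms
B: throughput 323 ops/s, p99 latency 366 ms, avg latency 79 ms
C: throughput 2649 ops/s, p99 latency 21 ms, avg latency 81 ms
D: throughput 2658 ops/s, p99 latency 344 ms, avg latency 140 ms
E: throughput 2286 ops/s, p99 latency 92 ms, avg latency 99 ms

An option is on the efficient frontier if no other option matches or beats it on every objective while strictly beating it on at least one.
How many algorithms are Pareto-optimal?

3

A: not dominated (best throughput).
B: not dominated (best avg latency).
C: not dominated.
D: dominated by A (throughput 3287≥2658, p99 latency 21≤344, avg latency 127≤140).
E: dominated by C (throughput 2649≥2286, p99 latency 21≤92, avg latency 81≤99).
Pareto-optimal: A, B, C → 3.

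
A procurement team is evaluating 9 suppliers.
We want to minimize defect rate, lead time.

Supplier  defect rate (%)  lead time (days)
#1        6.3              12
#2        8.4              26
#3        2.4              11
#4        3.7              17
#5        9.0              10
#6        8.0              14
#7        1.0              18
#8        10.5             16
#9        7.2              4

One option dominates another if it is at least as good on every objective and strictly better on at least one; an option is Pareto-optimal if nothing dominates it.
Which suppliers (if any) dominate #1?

#3: defect rate 2.4≤6.3, lead time 11≤12 — dominates #1.
Others (#2, #4, #5, #6, #7, #8, #9) are each worse than #1 on at least one objective.

#3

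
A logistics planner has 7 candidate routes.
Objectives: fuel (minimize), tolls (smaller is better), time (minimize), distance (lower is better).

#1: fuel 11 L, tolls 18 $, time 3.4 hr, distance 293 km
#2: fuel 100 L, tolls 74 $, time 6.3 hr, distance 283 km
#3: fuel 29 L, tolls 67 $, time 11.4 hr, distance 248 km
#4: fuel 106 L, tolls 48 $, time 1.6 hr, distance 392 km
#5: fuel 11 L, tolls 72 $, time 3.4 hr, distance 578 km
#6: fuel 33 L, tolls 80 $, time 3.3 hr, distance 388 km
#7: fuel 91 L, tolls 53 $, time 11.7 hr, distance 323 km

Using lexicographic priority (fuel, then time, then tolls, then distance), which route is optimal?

#1

First minimize fuel: best is 11, kept {#1, #5}.
Then minimize time: best is 3.4, kept {#1, #5}.
Then minimize tolls: best is 18, kept {#1}.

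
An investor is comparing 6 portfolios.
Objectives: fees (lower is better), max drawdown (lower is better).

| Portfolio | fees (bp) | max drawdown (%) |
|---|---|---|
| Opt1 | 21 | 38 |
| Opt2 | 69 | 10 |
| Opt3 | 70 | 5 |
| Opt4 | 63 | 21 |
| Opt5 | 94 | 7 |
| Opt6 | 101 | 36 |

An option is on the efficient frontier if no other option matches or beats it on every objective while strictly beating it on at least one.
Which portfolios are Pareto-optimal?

Opt1: not dominated (best fees).
Opt2: not dominated.
Opt3: not dominated (best max drawdown).
Opt4: not dominated.
Opt5: dominated by Opt3 (fees 70≤94, max drawdown 5≤7).
Opt6: dominated by Opt2 (fees 69≤101, max drawdown 10≤36).

Opt1, Opt2, Opt3, Opt4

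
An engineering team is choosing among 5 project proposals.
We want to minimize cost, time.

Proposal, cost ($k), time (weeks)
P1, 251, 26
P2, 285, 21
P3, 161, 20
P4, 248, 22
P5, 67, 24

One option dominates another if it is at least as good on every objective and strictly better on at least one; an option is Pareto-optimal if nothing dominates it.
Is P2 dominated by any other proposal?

P3 vs P2: cost 161≤285, time 20≤21 — P3 is at least as good on every objective and strictly better on at least one, so P3 dominates P2.

Yes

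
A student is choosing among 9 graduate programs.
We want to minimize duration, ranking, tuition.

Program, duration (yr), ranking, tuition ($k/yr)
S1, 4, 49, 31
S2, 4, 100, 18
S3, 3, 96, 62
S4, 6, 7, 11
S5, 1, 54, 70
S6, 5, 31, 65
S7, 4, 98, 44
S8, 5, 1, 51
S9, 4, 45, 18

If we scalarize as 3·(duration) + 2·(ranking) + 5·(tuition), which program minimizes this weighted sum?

S1: 3·4 + 2·49 + 5·31 = 265
S2: 3·4 + 2·100 + 5·18 = 302
S3: 3·3 + 2·96 + 5·62 = 511
S4: 3·6 + 2·7 + 5·11 = 87
S5: 3·1 + 2·54 + 5·70 = 461
S6: 3·5 + 2·31 + 5·65 = 402
S7: 3·4 + 2·98 + 5·44 = 428
S8: 3·5 + 2·1 + 5·51 = 272
S9: 3·4 + 2·45 + 5·18 = 192
Lowest: S4 at 87.

S4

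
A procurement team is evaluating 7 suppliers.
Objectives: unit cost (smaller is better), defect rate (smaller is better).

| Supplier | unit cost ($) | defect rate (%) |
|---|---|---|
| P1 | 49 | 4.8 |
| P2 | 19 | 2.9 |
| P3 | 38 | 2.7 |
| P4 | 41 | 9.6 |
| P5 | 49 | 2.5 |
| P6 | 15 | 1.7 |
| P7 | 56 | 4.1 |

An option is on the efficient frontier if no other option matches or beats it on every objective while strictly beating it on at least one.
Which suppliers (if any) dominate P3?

P6: unit cost 15≤38, defect rate 1.7≤2.7 — dominates P3.
Others (P1, P2, P4, P5, P7) are each worse than P3 on at least one objective.

P6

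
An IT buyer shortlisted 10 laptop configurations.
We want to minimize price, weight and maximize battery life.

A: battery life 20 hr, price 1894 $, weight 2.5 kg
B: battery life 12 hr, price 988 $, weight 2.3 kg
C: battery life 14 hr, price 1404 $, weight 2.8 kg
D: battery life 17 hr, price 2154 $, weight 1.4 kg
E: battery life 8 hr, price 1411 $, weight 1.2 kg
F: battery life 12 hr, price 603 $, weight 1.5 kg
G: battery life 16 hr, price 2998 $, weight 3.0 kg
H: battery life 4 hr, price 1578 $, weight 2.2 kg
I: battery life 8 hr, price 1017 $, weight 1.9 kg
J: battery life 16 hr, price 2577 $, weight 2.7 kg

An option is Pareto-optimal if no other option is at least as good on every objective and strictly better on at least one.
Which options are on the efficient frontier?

A, C, D, E, F

A: not dominated (best battery life).
B: dominated by F (battery life 12≥12, price 603≤988, weight 1.5≤2.3).
C: not dominated.
D: not dominated.
E: not dominated (best weight).
F: not dominated (best price).
G: dominated by A (battery life 20≥16, price 1894≤2998, weight 2.5≤3.0).
H: dominated by E (battery life 8≥4, price 1411≤1578, weight 1.2≤2.2).
I: dominated by F (battery life 12≥8, price 603≤1017, weight 1.5≤1.9).
J: dominated by A (battery life 20≥16, price 1894≤2577, weight 2.5≤2.7).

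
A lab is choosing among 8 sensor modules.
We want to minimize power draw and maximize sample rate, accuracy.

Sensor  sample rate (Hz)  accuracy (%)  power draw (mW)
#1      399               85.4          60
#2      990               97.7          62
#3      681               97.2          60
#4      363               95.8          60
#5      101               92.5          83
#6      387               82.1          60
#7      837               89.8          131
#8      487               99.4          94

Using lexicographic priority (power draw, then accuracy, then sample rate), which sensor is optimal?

#3

First minimize power draw: best is 60, kept {#1, #3, #4, #6}.
Then maximize accuracy: best is 97.2, kept {#3}.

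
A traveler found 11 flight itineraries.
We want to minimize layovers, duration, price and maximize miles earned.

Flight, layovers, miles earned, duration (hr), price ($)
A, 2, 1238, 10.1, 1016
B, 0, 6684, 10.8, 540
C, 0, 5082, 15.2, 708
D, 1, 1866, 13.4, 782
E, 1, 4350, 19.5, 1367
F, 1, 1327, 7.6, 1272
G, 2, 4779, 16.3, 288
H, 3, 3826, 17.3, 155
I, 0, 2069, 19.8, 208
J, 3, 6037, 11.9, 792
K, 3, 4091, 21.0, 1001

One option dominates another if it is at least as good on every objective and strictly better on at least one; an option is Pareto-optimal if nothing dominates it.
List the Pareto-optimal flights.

A: not dominated.
B: not dominated (best miles earned).
C: dominated by B (layovers 0≤0, miles earned 6684≥5082, duration 10.8≤15.2, price 540≤708).
D: dominated by B (layovers 0≤1, miles earned 6684≥1866, duration 10.8≤13.4, price 540≤782).
E: dominated by B (layovers 0≤1, miles earned 6684≥4350, duration 10.8≤19.5, price 540≤1367).
F: not dominated (best duration).
G: not dominated.
H: not dominated (best price).
I: not dominated.
J: dominated by B (layovers 0≤3, miles earned 6684≥6037, duration 10.8≤11.9, price 540≤792).
K: dominated by B (layovers 0≤3, miles earned 6684≥4091, duration 10.8≤21.0, price 540≤1001).

A, B, F, G, H, I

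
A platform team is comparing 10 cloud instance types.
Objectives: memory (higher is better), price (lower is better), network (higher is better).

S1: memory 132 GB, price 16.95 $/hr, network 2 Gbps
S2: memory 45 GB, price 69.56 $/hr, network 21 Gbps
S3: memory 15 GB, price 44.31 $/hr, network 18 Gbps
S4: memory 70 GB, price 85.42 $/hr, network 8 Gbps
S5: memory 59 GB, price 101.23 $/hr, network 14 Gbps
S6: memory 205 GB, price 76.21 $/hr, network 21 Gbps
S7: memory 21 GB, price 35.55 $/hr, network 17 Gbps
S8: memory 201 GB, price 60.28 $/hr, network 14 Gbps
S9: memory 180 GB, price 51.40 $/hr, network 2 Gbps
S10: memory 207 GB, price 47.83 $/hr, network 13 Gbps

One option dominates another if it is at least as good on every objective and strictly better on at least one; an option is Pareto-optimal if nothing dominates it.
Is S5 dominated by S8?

S8 vs S5: memory 201≥59, price 60.28≤101.23, network 14≥14 — S8 is at least as good on every objective with at least one strict improvement.

Yes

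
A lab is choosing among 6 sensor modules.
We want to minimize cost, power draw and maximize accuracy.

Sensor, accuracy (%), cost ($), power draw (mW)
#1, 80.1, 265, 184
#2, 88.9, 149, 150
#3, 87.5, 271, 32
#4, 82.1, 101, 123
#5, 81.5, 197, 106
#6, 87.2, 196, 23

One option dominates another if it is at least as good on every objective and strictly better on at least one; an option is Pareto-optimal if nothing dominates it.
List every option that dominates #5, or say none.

#6

#6: accuracy 87.2≥81.5, cost 196≤197, power draw 23≤106 — dominates #5.
Others (#1, #2, #3, #4) are each worse than #5 on at least one objective.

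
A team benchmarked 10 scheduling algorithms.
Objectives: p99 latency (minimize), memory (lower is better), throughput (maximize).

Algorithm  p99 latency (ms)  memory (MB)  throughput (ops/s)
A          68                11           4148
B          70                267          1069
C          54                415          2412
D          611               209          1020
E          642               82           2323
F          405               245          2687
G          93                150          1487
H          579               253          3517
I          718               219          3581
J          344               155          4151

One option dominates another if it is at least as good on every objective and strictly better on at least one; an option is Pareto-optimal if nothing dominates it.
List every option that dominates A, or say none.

B: worse on p99 latency (70 vs 68).
C: worse on memory (415 vs 11).
D: worse on p99 latency (611 vs 68).
E: worse on p99 latency (642 vs 68).
F: worse on p99 latency (405 vs 68).
G: worse on p99 latency (93 vs 68).
H: worse on p99 latency (579 vs 68).
I: worse on p99 latency (718 vs 68).
J: worse on p99 latency (344 vs 68).
No option dominates A.

none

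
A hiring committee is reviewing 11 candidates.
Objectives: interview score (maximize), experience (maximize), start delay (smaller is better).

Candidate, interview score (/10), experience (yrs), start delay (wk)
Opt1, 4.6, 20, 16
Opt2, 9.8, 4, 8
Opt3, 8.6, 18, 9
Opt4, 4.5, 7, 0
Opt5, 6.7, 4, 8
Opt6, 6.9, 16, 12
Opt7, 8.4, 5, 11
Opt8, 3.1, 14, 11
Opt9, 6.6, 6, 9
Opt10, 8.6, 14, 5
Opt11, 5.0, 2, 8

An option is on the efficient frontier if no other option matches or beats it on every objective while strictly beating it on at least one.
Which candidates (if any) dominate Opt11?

Opt2, Opt5, Opt10

Opt2: interview score 9.8≥5.0, experience 4≥2, start delay 8≤8 — dominates Opt11.
Opt5: interview score 6.7≥5.0, experience 4≥2, start delay 8≤8 — dominates Opt11.
Opt10: interview score 8.6≥5.0, experience 14≥2, start delay 5≤8 — dominates Opt11.
Others (Opt1, Opt3, Opt4, Opt6, Opt7, Opt8, Opt9) are each worse than Opt11 on at least one objective.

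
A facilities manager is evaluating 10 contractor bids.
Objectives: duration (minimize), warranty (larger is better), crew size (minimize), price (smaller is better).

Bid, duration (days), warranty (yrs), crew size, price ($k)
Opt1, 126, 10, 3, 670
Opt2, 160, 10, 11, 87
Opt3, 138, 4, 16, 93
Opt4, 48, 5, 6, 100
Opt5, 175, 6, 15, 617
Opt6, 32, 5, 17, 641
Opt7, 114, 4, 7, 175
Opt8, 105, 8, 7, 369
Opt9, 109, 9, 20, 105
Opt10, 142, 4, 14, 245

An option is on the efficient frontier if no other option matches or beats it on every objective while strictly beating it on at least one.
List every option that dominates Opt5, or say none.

Opt2: duration 160≤175, warranty 10≥6, crew size 11≤15, price 87≤617 — dominates Opt5.
Opt8: duration 105≤175, warranty 8≥6, crew size 7≤15, price 369≤617 — dominates Opt5.
Others (Opt1, Opt3, Opt4, Opt6, Opt7, Opt9, Opt10) are each worse than Opt5 on at least one objective.

Opt2, Opt8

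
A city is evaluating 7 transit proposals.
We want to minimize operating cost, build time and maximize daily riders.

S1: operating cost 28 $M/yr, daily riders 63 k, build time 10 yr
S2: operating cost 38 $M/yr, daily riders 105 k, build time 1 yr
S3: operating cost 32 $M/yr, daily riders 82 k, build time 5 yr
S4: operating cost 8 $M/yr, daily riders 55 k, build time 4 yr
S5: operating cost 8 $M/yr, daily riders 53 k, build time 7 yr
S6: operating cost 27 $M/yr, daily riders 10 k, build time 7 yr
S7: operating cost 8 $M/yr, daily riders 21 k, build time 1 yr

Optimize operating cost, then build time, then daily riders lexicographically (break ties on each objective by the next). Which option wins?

S7

First minimize operating cost: best is 8, kept {S4, S5, S7}.
Then minimize build time: best is 1, kept {S7}.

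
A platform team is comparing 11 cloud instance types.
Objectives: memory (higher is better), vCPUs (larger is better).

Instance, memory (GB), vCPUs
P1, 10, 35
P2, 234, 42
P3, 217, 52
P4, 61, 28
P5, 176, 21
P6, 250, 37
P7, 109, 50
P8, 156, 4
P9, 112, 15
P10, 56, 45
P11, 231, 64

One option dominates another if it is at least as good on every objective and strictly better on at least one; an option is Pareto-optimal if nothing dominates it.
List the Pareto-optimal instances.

P1: dominated by P2 (memory 234≥10, vCPUs 42≥35).
P2: not dominated.
P3: dominated by P11 (memory 231≥217, vCPUs 64≥52).
P4: dominated by P2 (memory 234≥61, vCPUs 42≥28).
P5: dominated by P2 (memory 234≥176, vCPUs 42≥21).
P6: not dominated (best memory).
P7: dominated by P3 (memory 217≥109, vCPUs 52≥50).
P8: dominated by P2 (memory 234≥156, vCPUs 42≥4).
P9: dominated by P2 (memory 234≥112, vCPUs 42≥15).
P10: dominated by P3 (memory 217≥56, vCPUs 52≥45).
P11: not dominated (best vCPUs).

P2, P6, P11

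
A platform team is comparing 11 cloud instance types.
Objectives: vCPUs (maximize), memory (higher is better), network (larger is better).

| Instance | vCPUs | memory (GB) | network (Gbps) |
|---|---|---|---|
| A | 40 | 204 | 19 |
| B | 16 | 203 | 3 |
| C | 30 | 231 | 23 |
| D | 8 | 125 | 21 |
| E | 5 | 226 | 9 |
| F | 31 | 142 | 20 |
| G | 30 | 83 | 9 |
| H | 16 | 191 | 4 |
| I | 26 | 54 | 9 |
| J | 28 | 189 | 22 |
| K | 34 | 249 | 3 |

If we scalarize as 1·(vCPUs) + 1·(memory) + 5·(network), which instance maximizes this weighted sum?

A: 1·40 + 1·204 + 5·19 = 339
B: 1·16 + 1·203 + 5·3 = 234
C: 1·30 + 1·231 + 5·23 = 376
D: 1·8 + 1·125 + 5·21 = 238
E: 1·5 + 1·226 + 5·9 = 276
F: 1·31 + 1·142 + 5·20 = 273
G: 1·30 + 1·83 + 5·9 = 158
H: 1·16 + 1·191 + 5·4 = 227
I: 1·26 + 1·54 + 5·9 = 125
J: 1·28 + 1·189 + 5·22 = 327
K: 1·34 + 1·249 + 5·3 = 298
Highest: C at 376.

C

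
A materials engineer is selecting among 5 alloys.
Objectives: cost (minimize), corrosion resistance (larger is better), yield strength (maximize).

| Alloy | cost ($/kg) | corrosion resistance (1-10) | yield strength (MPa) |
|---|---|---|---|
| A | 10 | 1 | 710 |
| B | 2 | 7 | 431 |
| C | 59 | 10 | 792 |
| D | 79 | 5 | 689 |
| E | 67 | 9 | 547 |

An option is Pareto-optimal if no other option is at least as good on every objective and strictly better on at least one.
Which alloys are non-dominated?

A: not dominated.
B: not dominated (best cost).
C: not dominated (best corrosion resistance).
D: dominated by C (cost 59≤79, corrosion resistance 10≥5, yield strength 792≥689).
E: dominated by C (cost 59≤67, corrosion resistance 10≥9, yield strength 792≥547).

A, B, C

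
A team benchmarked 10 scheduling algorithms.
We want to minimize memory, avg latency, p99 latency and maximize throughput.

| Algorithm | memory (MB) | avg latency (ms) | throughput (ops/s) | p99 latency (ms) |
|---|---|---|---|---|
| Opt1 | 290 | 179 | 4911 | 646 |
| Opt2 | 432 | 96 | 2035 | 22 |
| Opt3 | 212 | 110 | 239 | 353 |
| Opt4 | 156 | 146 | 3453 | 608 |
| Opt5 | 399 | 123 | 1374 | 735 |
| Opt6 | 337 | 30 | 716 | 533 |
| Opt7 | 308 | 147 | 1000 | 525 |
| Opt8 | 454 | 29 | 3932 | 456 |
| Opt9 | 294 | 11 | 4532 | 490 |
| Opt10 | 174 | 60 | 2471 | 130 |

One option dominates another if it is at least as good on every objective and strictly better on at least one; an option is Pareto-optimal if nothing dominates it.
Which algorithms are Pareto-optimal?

Opt1, Opt2, Opt4, Opt8, Opt9, Opt10

Opt1: not dominated (best throughput).
Opt2: not dominated (best p99 latency).
Opt3: dominated by Opt10 (memory 174≤212, avg latency 60≤110, throughput 2471≥239, p99 latency 130≤353).
Opt4: not dominated (best memory).
Opt5: dominated by Opt9 (memory 294≤399, avg latency 11≤123, throughput 4532≥1374, p99 latency 490≤735).
Opt6: dominated by Opt9 (memory 294≤337, avg latency 11≤30, throughput 4532≥716, p99 latency 490≤533).
Opt7: dominated by Opt9 (memory 294≤308, avg latency 11≤147, throughput 4532≥1000, p99 latency 490≤525).
Opt8: not dominated.
Opt9: not dominated (best avg latency).
Opt10: not dominated.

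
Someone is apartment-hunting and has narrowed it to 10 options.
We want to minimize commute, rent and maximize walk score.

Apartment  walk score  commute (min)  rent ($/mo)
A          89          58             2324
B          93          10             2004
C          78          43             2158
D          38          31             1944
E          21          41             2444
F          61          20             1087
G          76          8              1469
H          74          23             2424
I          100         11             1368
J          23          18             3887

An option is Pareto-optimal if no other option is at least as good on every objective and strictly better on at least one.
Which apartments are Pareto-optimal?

A: dominated by B (walk score 93≥89, commute 10≤58, rent 2004≤2324).
B: not dominated.
C: dominated by B (walk score 93≥78, commute 10≤43, rent 2004≤2158).
D: dominated by F (walk score 61≥38, commute 20≤31, rent 1087≤1944).
E: dominated by B (walk score 93≥21, commute 10≤41, rent 2004≤2444).
F: not dominated (best rent).
G: not dominated (best commute).
H: dominated by B (walk score 93≥74, commute 10≤23, rent 2004≤2424).
I: not dominated (best walk score).
J: dominated by B (walk score 93≥23, commute 10≤18, rent 2004≤3887).

B, F, G, I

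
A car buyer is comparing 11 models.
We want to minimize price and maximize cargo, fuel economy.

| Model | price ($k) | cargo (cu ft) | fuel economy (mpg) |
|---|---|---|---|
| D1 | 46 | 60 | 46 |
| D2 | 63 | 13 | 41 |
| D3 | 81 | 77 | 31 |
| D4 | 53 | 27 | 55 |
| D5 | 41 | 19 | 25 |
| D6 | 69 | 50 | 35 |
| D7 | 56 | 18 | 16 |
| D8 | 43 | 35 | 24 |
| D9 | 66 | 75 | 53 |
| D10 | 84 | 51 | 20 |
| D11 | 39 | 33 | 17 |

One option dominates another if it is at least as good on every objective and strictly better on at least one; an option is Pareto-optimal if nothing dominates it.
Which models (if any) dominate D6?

D1: price 46≤69, cargo 60≥50, fuel economy 46≥35 — dominates D6.
D9: price 66≤69, cargo 75≥50, fuel economy 53≥35 — dominates D6.
Others (D2, D3, D4, D5, D7, D8, D10, D11) are each worse than D6 on at least one objective.

D1, D9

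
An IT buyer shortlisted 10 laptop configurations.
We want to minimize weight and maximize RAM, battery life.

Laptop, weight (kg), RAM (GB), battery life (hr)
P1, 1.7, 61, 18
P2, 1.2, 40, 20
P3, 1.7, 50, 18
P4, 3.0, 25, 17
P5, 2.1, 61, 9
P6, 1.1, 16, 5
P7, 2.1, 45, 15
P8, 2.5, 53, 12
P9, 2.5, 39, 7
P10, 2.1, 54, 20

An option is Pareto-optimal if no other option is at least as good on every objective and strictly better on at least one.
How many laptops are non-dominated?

4

P1: not dominated.
P2: not dominated.
P3: dominated by P1 (weight 1.7≤1.7, RAM 61≥50, battery life 18≥18).
P4: dominated by P1 (weight 1.7≤3.0, RAM 61≥25, battery life 18≥17).
P5: dominated by P1 (weight 1.7≤2.1, RAM 61≥61, battery life 18≥9).
P6: not dominated (best weight).
P7: dominated by P1 (weight 1.7≤2.1, RAM 61≥45, battery life 18≥15).
P8: dominated by P1 (weight 1.7≤2.5, RAM 61≥53, battery life 18≥12).
P9: dominated by P1 (weight 1.7≤2.5, RAM 61≥39, battery life 18≥7).
P10: not dominated.
Pareto-optimal: P1, P2, P6, P10 → 4.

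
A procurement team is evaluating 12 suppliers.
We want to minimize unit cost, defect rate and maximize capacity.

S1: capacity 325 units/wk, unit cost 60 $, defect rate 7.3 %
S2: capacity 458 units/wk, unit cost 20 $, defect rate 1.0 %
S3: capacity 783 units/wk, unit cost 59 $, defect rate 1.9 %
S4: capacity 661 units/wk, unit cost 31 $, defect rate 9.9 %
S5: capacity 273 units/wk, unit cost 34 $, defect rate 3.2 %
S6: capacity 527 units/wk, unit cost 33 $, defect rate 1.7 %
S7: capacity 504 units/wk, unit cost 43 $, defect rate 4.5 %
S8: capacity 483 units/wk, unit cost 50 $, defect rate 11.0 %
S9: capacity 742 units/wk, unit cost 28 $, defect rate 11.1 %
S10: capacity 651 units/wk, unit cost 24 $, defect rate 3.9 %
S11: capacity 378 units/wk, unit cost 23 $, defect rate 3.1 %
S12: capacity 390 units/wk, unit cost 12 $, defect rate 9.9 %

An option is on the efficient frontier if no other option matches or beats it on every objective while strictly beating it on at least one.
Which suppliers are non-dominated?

S2, S3, S4, S6, S9, S10, S12

S1: dominated by S2 (capacity 458≥325, unit cost 20≤60, defect rate 1.0≤7.3).
S2: not dominated (best defect rate).
S3: not dominated (best capacity).
S4: not dominated.
S5: dominated by S2 (capacity 458≥273, unit cost 20≤34, defect rate 1.0≤3.2).
S6: not dominated.
S7: dominated by S6 (capacity 527≥504, unit cost 33≤43, defect rate 1.7≤4.5).
S8: dominated by S4 (capacity 661≥483, unit cost 31≤50, defect rate 9.9≤11.0).
S9: not dominated.
S10: not dominated.
S11: dominated by S2 (capacity 458≥378, unit cost 20≤23, defect rate 1.0≤3.1).
S12: not dominated (best unit cost).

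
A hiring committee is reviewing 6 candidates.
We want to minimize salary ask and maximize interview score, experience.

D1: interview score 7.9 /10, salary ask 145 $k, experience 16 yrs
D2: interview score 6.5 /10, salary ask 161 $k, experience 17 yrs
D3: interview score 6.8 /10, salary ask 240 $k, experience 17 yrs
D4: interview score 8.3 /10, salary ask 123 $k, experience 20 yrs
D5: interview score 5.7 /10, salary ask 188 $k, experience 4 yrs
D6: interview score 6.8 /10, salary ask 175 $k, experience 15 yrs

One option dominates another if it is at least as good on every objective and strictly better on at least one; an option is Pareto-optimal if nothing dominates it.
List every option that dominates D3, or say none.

D4

D4: interview score 8.3≥6.8, salary ask 123≤240, experience 20≥17 — dominates D3.
Others (D1, D2, D5, D6) are each worse than D3 on at least one objective.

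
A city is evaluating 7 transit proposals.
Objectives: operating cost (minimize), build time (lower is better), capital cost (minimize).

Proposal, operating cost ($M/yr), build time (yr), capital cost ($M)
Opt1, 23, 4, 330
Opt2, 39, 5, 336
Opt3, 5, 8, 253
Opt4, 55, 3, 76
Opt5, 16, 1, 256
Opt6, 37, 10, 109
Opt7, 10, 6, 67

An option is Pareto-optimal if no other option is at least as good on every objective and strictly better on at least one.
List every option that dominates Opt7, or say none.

none

Opt1: worse on operating cost (23 vs 10).
Opt2: worse on operating cost (39 vs 10).
Opt3: worse on build time (8 vs 6).
Opt4: worse on operating cost (55 vs 10).
Opt5: worse on operating cost (16 vs 10).
Opt6: worse on operating cost (37 vs 10).
No option dominates Opt7.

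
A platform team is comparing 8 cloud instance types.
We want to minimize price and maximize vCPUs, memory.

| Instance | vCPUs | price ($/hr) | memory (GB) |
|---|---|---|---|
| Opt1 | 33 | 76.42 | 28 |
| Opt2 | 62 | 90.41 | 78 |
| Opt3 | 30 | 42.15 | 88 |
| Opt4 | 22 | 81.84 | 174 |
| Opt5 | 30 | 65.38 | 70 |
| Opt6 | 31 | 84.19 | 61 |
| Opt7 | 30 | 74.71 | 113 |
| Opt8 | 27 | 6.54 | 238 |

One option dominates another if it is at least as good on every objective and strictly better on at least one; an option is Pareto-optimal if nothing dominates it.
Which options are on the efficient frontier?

Opt1, Opt2, Opt3, Opt6, Opt7, Opt8

Opt1: not dominated.
Opt2: not dominated (best vCPUs).
Opt3: not dominated.
Opt4: dominated by Opt8 (vCPUs 27≥22, price 6.54≤81.84, memory 238≥174).
Opt5: dominated by Opt3 (vCPUs 30≥30, price 42.15≤65.38, memory 88≥70).
Opt6: not dominated.
Opt7: not dominated.
Opt8: not dominated (best price).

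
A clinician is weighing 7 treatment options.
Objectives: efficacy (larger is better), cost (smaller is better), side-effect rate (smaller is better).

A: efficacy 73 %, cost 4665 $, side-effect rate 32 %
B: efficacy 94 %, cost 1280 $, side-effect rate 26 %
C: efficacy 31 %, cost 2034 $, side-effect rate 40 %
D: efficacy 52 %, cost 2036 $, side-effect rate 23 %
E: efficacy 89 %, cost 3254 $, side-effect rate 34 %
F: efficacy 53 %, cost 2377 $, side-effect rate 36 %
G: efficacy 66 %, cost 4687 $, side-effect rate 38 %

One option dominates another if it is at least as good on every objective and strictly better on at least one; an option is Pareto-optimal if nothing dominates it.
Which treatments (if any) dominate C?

B: efficacy 94≥31, cost 1280≤2034, side-effect rate 26≤40 — dominates C.
Others (A, D, E, F, G) are each worse than C on at least one objective.

B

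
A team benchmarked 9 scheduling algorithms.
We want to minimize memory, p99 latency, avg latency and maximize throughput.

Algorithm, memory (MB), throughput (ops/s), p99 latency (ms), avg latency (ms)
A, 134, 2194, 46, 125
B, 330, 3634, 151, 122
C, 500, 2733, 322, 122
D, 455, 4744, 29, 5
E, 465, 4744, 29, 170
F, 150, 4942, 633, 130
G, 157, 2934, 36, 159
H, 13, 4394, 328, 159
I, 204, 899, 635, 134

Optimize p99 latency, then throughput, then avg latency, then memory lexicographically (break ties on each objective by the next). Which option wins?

D

First minimize p99 latency: best is 29, kept {D, E}.
Then maximize throughput: best is 4744, kept {D, E}.
Then minimize avg latency: best is 5, kept {D}.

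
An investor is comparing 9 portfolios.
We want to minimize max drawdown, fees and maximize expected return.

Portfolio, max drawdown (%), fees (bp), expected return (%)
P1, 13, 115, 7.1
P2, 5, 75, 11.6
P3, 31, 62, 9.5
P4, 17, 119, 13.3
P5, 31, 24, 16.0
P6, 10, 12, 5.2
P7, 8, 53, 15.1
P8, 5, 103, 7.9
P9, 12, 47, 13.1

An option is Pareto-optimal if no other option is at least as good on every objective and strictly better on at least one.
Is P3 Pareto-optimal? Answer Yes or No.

P5 vs P3: max drawdown 31≤31, fees 24≤62, expected return 16.0≥9.5 — P5 is at least as good on every objective and strictly better on at least one, so P5 dominates P3.

No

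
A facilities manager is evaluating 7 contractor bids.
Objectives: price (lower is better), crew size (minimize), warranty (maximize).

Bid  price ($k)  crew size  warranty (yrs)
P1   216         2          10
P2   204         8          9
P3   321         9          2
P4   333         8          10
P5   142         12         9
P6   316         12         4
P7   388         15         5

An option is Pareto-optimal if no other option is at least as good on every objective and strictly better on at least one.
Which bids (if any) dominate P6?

P1, P2, P5

P1: price 216≤316, crew size 2≤12, warranty 10≥4 — dominates P6.
P2: price 204≤316, crew size 8≤12, warranty 9≥4 — dominates P6.
P5: price 142≤316, crew size 12≤12, warranty 9≥4 — dominates P6.
Others (P3, P4, P7) are each worse than P6 on at least one objective.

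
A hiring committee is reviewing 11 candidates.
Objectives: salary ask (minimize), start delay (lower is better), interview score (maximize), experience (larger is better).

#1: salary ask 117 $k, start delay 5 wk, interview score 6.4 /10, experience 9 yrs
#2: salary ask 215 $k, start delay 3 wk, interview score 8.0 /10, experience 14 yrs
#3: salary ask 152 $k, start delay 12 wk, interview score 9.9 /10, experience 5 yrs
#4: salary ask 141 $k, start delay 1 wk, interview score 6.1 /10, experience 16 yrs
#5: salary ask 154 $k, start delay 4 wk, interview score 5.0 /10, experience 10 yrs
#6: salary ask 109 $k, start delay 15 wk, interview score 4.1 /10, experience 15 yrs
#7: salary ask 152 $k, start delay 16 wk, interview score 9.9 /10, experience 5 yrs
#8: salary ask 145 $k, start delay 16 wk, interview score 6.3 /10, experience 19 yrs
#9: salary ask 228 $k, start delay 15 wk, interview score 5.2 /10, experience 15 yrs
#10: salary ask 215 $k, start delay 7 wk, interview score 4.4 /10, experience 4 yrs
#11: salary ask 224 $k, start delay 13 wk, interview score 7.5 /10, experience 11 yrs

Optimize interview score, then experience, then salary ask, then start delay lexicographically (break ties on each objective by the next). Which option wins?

First maximize interview score: best is 9.9, kept {#3, #7}.
Then maximize experience: best is 5, kept {#3, #7}.
Then minimize salary ask: best is 152, kept {#3, #7}.
Then minimize start delay: best is 12, kept {#3}.

#3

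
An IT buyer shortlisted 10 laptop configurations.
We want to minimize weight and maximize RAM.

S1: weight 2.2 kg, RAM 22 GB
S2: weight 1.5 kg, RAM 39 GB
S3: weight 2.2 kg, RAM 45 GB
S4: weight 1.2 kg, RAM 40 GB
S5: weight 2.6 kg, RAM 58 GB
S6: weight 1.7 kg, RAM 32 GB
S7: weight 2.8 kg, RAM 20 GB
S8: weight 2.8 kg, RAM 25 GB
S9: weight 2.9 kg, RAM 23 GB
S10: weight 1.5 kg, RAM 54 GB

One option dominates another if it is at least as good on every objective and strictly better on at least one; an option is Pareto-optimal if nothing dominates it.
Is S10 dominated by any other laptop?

S1: worse on weight (2.2 vs 1.5).
S2: worse on RAM (39 vs 54).
S3: worse on weight (2.2 vs 1.5).
S4: worse on RAM (40 vs 54).
S5: worse on weight (2.6 vs 1.5).
S6: worse on weight (1.7 vs 1.5).
S7: worse on weight (2.8 vs 1.5).
S8: worse on weight (2.8 vs 1.5).
S9: worse on weight (2.9 vs 1.5).
No option is at least as good as S10 on every objective and strictly better on one.

No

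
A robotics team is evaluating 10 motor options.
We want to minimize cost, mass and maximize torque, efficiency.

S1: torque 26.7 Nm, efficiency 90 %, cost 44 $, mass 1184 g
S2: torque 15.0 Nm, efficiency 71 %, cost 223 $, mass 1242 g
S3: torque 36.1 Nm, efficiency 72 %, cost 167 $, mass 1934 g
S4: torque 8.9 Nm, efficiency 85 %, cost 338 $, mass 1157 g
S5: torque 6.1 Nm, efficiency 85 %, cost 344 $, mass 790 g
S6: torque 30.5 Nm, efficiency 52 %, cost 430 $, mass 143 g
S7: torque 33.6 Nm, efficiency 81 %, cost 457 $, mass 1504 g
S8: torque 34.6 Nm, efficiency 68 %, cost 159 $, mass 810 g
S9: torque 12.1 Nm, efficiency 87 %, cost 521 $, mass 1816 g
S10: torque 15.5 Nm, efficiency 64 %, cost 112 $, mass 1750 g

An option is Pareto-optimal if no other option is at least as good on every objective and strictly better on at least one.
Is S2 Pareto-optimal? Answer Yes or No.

S1 vs S2: torque 26.7≥15.0, efficiency 90≥71, cost 44≤223, mass 1184≤1242 — S1 is at least as good on every objective and strictly better on at least one, so S1 dominates S2.

No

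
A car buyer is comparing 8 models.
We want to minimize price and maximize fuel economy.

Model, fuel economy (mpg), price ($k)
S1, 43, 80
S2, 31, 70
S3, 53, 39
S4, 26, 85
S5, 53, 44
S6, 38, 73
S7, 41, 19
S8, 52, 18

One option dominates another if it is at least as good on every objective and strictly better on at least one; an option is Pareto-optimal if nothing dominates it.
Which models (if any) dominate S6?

S3: fuel economy 53≥38, price 39≤73 — dominates S6.
S5: fuel economy 53≥38, price 44≤73 — dominates S6.
S7: fuel economy 41≥38, price 19≤73 — dominates S6.
S8: fuel economy 52≥38, price 18≤73 — dominates S6.
Others (S1, S2, S4) are each worse than S6 on at least one objective.

S3, S5, S7, S8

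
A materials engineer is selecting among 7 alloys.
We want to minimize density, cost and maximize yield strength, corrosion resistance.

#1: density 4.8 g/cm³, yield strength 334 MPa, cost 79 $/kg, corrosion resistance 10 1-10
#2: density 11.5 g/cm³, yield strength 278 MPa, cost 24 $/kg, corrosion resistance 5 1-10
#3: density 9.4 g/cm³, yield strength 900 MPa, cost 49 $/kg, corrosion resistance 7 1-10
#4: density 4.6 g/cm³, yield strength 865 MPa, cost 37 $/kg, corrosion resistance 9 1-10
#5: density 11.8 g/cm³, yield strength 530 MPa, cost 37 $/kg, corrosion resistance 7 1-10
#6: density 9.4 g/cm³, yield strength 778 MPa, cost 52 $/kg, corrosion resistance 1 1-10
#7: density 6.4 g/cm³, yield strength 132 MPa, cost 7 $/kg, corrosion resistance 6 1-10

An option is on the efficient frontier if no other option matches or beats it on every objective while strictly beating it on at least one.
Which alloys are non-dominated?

#1, #2, #3, #4, #7

#1: not dominated (best corrosion resistance).
#2: not dominated.
#3: not dominated (best yield strength).
#4: not dominated (best density).
#5: dominated by #4 (density 4.6≤11.8, yield strength 865≥530, cost 37≤37, corrosion resistance 9≥7).
#6: dominated by #3 (density 9.4≤9.4, yield strength 900≥778, cost 49≤52, corrosion resistance 7≥1).
#7: not dominated (best cost).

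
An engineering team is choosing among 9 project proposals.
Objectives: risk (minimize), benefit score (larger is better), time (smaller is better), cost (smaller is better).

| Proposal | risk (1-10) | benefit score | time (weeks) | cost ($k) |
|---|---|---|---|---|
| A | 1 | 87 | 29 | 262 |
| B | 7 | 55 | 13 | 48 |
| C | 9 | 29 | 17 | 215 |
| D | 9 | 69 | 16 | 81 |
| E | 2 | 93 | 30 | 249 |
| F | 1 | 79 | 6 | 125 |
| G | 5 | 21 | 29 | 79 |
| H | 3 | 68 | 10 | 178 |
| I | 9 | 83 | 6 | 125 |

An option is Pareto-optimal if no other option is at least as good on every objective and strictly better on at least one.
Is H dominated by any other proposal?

Yes

F vs H: risk 1≤3, benefit score 79≥68, time 6≤10, cost 125≤178 — F is at least as good on every objective and strictly better on at least one, so F dominates H.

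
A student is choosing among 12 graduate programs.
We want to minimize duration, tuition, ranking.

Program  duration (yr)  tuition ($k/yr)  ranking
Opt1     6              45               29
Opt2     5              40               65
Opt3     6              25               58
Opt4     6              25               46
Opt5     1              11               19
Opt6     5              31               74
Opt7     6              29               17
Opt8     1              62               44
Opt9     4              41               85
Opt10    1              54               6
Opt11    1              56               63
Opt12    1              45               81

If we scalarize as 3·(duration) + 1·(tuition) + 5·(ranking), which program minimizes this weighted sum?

Opt10

Opt1: 3·6 + 1·45 + 5·29 = 208
Opt2: 3·5 + 1·40 + 5·65 = 380
Opt3: 3·6 + 1·25 + 5·58 = 333
Opt4: 3·6 + 1·25 + 5·46 = 273
Opt5: 3·1 + 1·11 + 5·19 = 109
Opt6: 3·5 + 1·31 + 5·74 = 416
Opt7: 3·6 + 1·29 + 5·17 = 132
Opt8: 3·1 + 1·62 + 5·44 = 285
Opt9: 3·4 + 1·41 + 5·85 = 478
Opt10: 3·1 + 1·54 + 5·6 = 87
Opt11: 3·1 + 1·56 + 5·63 = 374
Opt12: 3·1 + 1·45 + 5·81 = 453
Lowest: Opt10 at 87.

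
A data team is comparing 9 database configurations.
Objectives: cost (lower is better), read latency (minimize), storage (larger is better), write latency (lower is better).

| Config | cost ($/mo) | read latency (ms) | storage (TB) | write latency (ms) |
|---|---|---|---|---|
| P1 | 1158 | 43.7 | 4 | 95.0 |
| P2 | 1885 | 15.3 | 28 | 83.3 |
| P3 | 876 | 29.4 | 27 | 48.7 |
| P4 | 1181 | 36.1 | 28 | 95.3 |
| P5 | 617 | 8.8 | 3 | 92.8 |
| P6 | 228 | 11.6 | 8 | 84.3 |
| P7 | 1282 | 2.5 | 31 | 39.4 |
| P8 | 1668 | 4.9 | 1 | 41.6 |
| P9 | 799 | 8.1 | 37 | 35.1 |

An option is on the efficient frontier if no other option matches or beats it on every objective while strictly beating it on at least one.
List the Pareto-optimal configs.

P1: dominated by P3 (cost 876≤1158, read latency 29.4≤43.7, storage 27≥4, write latency 48.7≤95.0).
P2: dominated by P7 (cost 1282≤1885, read latency 2.5≤15.3, storage 31≥28, write latency 39.4≤83.3).
P3: dominated by P9 (cost 799≤876, read latency 8.1≤29.4, storage 37≥27, write latency 35.1≤48.7).
P4: dominated by P9 (cost 799≤1181, read latency 8.1≤36.1, storage 37≥28, write latency 35.1≤95.3).
P5: not dominated.
P6: not dominated (best cost).
P7: not dominated (best read latency).
P8: dominated by P7 (cost 1282≤1668, read latency 2.5≤4.9, storage 31≥1, write latency 39.4≤41.6).
P9: not dominated (best storage).

P5, P6, P7, P9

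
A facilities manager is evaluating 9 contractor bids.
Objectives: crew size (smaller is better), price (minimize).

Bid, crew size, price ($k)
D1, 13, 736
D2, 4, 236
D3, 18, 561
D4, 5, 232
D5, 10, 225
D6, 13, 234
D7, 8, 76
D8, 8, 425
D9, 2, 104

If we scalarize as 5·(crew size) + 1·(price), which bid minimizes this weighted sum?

D1: 5·13 + 1·736 = 801
D2: 5·4 + 1·236 = 256
D3: 5·18 + 1·561 = 651
D4: 5·5 + 1·232 = 257
D5: 5·10 + 1·225 = 275
D6: 5·13 + 1·234 = 299
D7: 5·8 + 1·76 = 116
D8: 5·8 + 1·425 = 465
D9: 5·2 + 1·104 = 114
Lowest: D9 at 114.

D9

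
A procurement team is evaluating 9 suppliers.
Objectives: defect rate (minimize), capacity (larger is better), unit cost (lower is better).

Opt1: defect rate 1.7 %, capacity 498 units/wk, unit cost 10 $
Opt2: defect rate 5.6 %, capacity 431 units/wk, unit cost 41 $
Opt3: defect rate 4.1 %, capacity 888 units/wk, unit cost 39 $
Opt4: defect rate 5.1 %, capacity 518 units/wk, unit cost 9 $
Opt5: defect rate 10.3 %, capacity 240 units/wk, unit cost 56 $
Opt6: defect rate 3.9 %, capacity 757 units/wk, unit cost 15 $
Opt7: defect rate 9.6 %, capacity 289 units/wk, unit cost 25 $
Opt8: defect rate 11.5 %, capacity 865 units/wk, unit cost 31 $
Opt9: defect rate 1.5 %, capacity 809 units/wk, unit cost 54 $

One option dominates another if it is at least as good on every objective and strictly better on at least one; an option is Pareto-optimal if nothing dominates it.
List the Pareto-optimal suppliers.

Opt1, Opt3, Opt4, Opt6, Opt8, Opt9

Opt1: not dominated.
Opt2: dominated by Opt1 (defect rate 1.7≤5.6, capacity 498≥431, unit cost 10≤41).
Opt3: not dominated (best capacity).
Opt4: not dominated (best unit cost).
Opt5: dominated by Opt1 (defect rate 1.7≤10.3, capacity 498≥240, unit cost 10≤56).
Opt6: not dominated.
Opt7: dominated by Opt1 (defect rate 1.7≤9.6, capacity 498≥289, unit cost 10≤25).
Opt8: not dominated.
Opt9: not dominated (best defect rate).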